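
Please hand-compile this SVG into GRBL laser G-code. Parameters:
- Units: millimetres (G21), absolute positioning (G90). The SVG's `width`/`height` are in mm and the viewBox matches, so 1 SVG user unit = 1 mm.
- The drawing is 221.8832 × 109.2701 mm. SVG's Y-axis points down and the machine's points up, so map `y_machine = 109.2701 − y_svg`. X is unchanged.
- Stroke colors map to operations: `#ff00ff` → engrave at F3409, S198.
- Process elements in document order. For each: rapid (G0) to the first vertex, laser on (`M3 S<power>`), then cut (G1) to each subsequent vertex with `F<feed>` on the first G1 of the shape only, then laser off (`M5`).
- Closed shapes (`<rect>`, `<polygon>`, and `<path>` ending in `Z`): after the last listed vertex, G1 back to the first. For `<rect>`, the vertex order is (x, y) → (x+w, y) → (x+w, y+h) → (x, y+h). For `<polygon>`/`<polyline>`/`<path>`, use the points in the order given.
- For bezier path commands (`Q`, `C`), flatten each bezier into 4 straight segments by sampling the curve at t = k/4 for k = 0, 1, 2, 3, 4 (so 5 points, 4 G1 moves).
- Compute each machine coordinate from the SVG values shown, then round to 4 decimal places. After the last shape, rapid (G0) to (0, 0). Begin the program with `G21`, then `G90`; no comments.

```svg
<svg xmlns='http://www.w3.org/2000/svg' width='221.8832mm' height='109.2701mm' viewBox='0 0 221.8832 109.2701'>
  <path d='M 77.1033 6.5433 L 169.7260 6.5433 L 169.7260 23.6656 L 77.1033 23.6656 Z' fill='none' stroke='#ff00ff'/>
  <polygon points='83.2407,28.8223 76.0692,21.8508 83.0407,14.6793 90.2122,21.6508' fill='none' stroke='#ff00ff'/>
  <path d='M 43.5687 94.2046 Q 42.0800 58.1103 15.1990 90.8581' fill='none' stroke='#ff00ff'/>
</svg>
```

G21
G90
G0 X77.1033 Y102.7268
M3 S198
G1 X169.7260 Y102.7268 F3409
G1 X169.7260 Y85.6045
G1 X77.1033 Y85.6045
G1 X77.1033 Y102.7268
M5
G0 X83.2407 Y80.4478
M3 S198
G1 X76.0692 Y87.4193 F3409
G1 X83.0407 Y94.5908
G1 X90.2122 Y87.6193
G1 X83.2407 Y80.4478
M5
G0 X43.5687 Y15.0655
M3 S198
G1 X41.2373 Y28.8100 F3409
G1 X35.7319 Y33.9493
G1 X27.0525 Y30.4833
G1 X15.1990 Y18.4120
M5
G0 X0.0000 Y0.0000

1 u = 1 mm; y_m = 109.2701 − y.

[1] `<path>` rectangle, #ff00ff→engrave S198 F3409: (77.1033,102.7268) → (169.7260,102.7268) → (169.7260,85.6045) → (77.1033,85.6045) → (77.1033,102.7268) (closed)

[2] `<polygon>` regular polygon, #ff00ff→engrave S198 F3409: (83.2407,80.4478) → (76.0692,87.4193) → (83.0407,94.5908) → (90.2122,87.6193) → (83.2407,80.4478) (closed)

[3] `<path>` quadratic bezier, #ff00ff→engrave S198 F3409: (43.5687,15.0655) → (41.2373,28.8100) → (35.7319,33.9493) → (27.0525,30.4833) → (15.1990,18.4120)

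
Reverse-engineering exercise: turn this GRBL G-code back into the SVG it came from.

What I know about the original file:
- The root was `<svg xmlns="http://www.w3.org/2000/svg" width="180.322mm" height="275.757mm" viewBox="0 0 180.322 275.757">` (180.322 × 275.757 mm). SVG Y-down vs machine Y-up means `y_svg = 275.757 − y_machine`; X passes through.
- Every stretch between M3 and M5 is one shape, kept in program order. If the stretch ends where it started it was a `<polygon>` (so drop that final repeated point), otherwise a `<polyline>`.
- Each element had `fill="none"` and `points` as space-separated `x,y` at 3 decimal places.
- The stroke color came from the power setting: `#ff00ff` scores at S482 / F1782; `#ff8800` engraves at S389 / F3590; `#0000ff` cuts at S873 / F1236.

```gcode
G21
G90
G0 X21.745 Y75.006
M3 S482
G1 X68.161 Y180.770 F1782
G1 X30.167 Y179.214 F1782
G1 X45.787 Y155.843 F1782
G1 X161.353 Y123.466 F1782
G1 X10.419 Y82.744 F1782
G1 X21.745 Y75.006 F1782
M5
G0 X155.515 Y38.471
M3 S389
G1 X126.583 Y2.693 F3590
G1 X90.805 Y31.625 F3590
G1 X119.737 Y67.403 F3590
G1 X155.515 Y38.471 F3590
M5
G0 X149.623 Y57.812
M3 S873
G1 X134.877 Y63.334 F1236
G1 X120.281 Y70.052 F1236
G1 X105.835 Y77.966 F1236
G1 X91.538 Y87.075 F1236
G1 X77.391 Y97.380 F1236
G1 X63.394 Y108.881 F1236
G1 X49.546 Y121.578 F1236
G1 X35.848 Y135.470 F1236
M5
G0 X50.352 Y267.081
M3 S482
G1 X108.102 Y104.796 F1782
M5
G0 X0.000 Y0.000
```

y_svg = 275.757 − y_m.

[1] S482→`#ff00ff` (score); closed run; points: 21.745,200.751 68.161,94.987 30.167,96.543 45.787,119.914 161.353,152.291 10.419,193.013

[2] S389→`#ff8800` (engrave); closed run; points: 155.515,237.286 126.583,273.064 90.805,244.132 119.737,208.354

[3] S873→`#0000ff` (cut); open run; points: 149.623,217.945 134.877,212.423 120.281,205.705 105.835,197.791 91.538,188.682 77.391,178.377 63.394,166.876 49.546,154.179 35.848,140.287

[4] S482→`#ff00ff` (score); open run; points: 50.352,8.676 108.102,170.961

<svg xmlns="http://www.w3.org/2000/svg" width="180.322mm" height="275.757mm" viewBox="0 0 180.322 275.757">
  <polygon points="21.745,200.751 68.161,94.987 30.167,96.543 45.787,119.914 161.353,152.291 10.419,193.013" fill="none" stroke="#ff00ff"/>
  <polygon points="155.515,237.286 126.583,273.064 90.805,244.132 119.737,208.354" fill="none" stroke="#ff8800"/>
  <polyline points="149.623,217.945 134.877,212.423 120.281,205.705 105.835,197.791 91.538,188.682 77.391,178.377 63.394,166.876 49.546,154.179 35.848,140.287" fill="none" stroke="#0000ff"/>
  <polyline points="50.352,8.676 108.102,170.961" fill="none" stroke="#ff00ff"/>
</svg>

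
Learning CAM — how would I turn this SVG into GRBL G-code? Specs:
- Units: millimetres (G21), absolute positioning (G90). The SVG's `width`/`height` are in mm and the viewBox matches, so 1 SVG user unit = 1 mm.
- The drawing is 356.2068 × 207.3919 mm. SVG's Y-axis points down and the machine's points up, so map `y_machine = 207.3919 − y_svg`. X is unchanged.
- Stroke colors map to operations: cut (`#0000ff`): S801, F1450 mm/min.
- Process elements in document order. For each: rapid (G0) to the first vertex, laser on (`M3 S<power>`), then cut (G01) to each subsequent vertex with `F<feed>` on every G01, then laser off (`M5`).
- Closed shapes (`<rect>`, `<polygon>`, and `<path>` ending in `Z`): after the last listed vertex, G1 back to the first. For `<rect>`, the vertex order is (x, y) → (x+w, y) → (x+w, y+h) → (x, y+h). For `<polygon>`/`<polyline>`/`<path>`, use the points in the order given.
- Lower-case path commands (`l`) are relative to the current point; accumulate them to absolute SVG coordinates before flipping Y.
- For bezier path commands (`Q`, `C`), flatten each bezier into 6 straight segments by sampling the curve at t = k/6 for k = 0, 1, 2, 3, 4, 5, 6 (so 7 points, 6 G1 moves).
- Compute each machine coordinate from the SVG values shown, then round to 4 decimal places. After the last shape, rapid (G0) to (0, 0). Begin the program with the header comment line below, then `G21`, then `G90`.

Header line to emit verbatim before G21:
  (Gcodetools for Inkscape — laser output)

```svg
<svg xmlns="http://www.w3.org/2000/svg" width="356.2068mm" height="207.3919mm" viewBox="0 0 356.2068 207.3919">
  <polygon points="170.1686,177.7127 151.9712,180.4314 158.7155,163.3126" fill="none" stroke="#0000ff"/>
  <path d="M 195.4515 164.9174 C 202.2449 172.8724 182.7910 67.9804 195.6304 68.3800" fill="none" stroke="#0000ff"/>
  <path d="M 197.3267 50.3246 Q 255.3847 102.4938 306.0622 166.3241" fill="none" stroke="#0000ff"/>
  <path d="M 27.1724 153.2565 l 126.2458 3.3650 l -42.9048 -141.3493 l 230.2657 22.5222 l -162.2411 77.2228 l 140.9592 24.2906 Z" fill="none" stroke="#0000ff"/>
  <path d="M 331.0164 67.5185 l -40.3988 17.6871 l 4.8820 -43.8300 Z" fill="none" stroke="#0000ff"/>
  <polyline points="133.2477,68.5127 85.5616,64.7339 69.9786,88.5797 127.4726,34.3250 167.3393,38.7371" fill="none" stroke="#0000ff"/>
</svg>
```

(Gcodetools for Inkscape — laser output)
G21
G90
G0 X170.1686 Y29.6792
M3 S801
G01 X151.9712 Y26.9605 F1450
G01 X158.7155 Y44.0793 F1450
G01 X170.1686 Y29.6792 F1450
M5
G0 X195.4515 Y42.4745
M3 S801
G01 X196.9319 Y46.8910 F1450
G01 X195.6640 Y64.0560 F1450
G01 X193.2737 Y87.9099 F1450
G01 X191.3873 Y112.3935 F1450
G01 X191.6308 Y131.4473 F1450
G01 X195.6304 Y139.0119 F1450
M5
G0 X197.3267 Y157.0673
M3 S801
G01 X216.4744 Y139.3536 F1450
G01 X235.2120 Y120.9922 F1450
G01 X253.5396 Y101.9828 F1450
G01 X271.4571 Y82.3257 F1450
G01 X288.9647 Y62.0206 F1450
G01 X306.0622 Y41.0678 F1450
M5
G0 X27.1724 Y54.1354
M3 S801
G01 X153.4182 Y50.7704 F1450
G01 X110.5134 Y192.1197 F1450
G01 X340.7791 Y169.5975 F1450
G01 X178.5380 Y92.3747 F1450
G01 X319.4972 Y68.0841 F1450
G01 X27.1724 Y54.1354 F1450
M5
G0 X331.0164 Y139.8734
M3 S801
G01 X290.6176 Y122.1863 F1450
G01 X295.4996 Y166.0163 F1450
G01 X331.0164 Y139.8734 F1450
M5
G0 X133.2477 Y138.8792
M3 S801
G01 X85.5616 Y142.6580 F1450
G01 X69.9786 Y118.8122 F1450
G01 X127.4726 Y173.0669 F1450
G01 X167.3393 Y168.6548 F1450
M5
G0 X0.0000 Y0.0000

Since the viewBox matches the mm dimensions, user units are millimetres directly. The only transform is the Y-flip y_m = 207.3919 − y_svg.

Shape 1 is a regular polygon drawn with `<polygon>`. Its stroke #0000ff means cut at S801, F1450. After flipping Y the toolpath is (170.1686,29.6792) → (151.9712,26.9605) → (158.7155,44.0793) → (170.1686,29.6792), returning to the start.

Shape 2 is a cubic bezier drawn with `<path>`. Its stroke #0000ff means cut at S801, F1450. After flipping Y the toolpath is (195.4515,42.4745) → (196.9319,46.8910) → (195.6640,64.0560) → (193.2737,87.9099) → (191.3873,112.3935) → (191.6308,131.4473) → (195.6304,139.0119).

Shape 3 is a quadratic bezier drawn with `<path>`. Its stroke #0000ff means cut at S801, F1450. After flipping Y the toolpath is (197.3267,157.0673) → (216.4744,139.3536) → (235.2120,120.9922) → (253.5396,101.9828) → (271.4571,82.3257) → (288.9647,62.0206) → (306.0622,41.0678).

Shape 4 is a closed polygon drawn with `<path>`. Its stroke #0000ff means cut at S801, F1450. After flipping Y the toolpath is (27.1724,54.1354) → (153.4182,50.7704) → (110.5134,192.1197) → (340.7791,169.5975) → (178.5380,92.3747) → (319.4972,68.0841) → (27.1724,54.1354), returning to the start.

Shape 5 is a regular polygon drawn with `<path>`. Its stroke #0000ff means cut at S801, F1450. After flipping Y the toolpath is (331.0164,139.8734) → (290.6176,122.1863) → (295.4996,166.0163) → (331.0164,139.8734), returning to the start.

Shape 6 is a open polyline drawn with `<polyline>`. Its stroke #0000ff means cut at S801, F1450. After flipping Y the toolpath is (133.2477,138.8792) → (85.5616,142.6580) → (69.9786,118.8122) → (127.4726,173.0669) → (167.3393,168.6548).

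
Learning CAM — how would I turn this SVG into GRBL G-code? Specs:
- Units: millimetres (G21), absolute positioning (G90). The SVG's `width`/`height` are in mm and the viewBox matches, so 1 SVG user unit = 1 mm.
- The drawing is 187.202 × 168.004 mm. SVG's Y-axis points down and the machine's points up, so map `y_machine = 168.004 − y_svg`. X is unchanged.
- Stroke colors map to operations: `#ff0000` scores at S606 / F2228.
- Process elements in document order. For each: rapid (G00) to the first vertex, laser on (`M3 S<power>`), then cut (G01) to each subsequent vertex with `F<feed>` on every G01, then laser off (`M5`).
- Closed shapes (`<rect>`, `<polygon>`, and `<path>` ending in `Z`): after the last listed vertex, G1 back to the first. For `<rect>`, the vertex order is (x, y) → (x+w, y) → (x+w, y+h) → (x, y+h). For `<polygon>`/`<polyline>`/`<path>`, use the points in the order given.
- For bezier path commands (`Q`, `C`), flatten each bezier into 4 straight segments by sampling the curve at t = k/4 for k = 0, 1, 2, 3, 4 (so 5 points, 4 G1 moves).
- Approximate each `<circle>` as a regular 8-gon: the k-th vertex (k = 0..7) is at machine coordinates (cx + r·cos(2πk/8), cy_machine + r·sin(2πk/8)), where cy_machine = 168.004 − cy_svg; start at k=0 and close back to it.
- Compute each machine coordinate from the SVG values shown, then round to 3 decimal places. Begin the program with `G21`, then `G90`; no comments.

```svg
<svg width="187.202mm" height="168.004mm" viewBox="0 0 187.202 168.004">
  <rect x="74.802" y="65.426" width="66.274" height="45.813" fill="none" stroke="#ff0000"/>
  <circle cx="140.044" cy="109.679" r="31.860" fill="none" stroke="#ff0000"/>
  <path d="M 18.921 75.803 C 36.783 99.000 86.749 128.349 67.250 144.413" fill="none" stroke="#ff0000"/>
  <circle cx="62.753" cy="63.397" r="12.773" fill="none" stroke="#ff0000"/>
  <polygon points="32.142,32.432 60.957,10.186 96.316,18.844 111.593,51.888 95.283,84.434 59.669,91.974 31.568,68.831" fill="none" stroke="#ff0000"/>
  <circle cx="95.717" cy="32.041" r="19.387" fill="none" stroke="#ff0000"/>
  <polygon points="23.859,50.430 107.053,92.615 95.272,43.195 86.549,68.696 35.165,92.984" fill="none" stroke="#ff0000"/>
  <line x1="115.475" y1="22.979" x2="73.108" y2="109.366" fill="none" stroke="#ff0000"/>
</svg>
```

viewBox `0 0 187.202 168.004` with mm width/height → 1 unit = 1 mm. Flip: y_m = 168.004 − y_svg.

**Shape 1** — `<rect>` rectangle, stroke `#ff0000` → score (S606, F2228). Machine vertices: (74.802,102.578) → (141.076,102.578) → (141.076,56.765) → (74.802,56.765) → (74.802,102.578). Closed: final G1 returns to the first vertex.

**Shape 2** — `<circle>` circle, stroke `#ff0000` → score (S606, F2228). Machine vertices: (171.904,58.325) → (162.572,80.853) → (140.044,90.185) → (117.516,80.853) → (108.184,58.325) → (117.516,35.797) → (140.044,26.465) → (162.572,35.797) → (171.904,58.325). Closed: final G1 returns to the first vertex.

**Shape 3** — `<path>` cubic bezier, stroke `#ff0000` → score (S606, F2228). Control points (SVG): P0=(18.921,75.803), P1=(36.783,99.000), P2=(86.749,128.349), P3=(67.250,144.413); sampled at t=k/4. Machine vertices: (18.921,92.201) → (36.750,73.953) → (57.096,55.221) → (70.437,37.826) → (67.250,23.591). Open path.

**Shape 4** — `<circle>` circle, stroke `#ff0000` → score (S606, F2228). Machine vertices: (75.526,104.607) → (71.785,113.639) → (62.753,117.380) → (53.721,113.639) → (49.980,104.607) → (53.721,95.575) → (62.753,91.834) → (71.785,95.575) → (75.526,104.607). Closed: final G1 returns to the first vertex.

**Shape 5** — `<polygon>` regular polygon, stroke `#ff0000` → score (S606, F2228). Machine vertices: (32.142,135.572) → (60.957,157.818) → (96.316,149.160) → (111.593,116.116) → (95.283,83.570) → (59.669,76.030) → (31.568,99.173) → (32.142,135.572). Closed: final G1 returns to the first vertex.

**Shape 6** — `<circle>` circle, stroke `#ff0000` → score (S606, F2228). Machine vertices: (115.104,135.963) → (109.426,149.672) → (95.717,155.350) → (82.008,149.672) → (76.330,135.963) → (82.008,122.254) → (95.717,116.576) → (109.426,122.254) → (115.104,135.963). Closed: final G1 returns to the first vertex.

**Shape 7** — `<polygon>` closed polygon, stroke `#ff0000` → score (S606, F2228). Machine vertices: (23.859,117.574) → (107.053,75.389) → (95.272,124.809) → (86.549,99.308) → (35.165,75.020) → (23.859,117.574). Closed: final G1 returns to the first vertex.

**Shape 8** — `<line>` line segment, stroke `#ff0000` → score (S606, F2228). Machine vertices: (115.475,145.025) → (73.108,58.638). Open path.

G21
G90
G00 X74.802 Y102.578
M3 S606
G01 X141.076 Y102.578 F2228
G01 X141.076 Y56.765 F2228
G01 X74.802 Y56.765 F2228
G01 X74.802 Y102.578 F2228
M5
G00 X171.904 Y58.325
M3 S606
G01 X162.572 Y80.853 F2228
G01 X140.044 Y90.185 F2228
G01 X117.516 Y80.853 F2228
G01 X108.184 Y58.325 F2228
G01 X117.516 Y35.797 F2228
G01 X140.044 Y26.465 F2228
G01 X162.572 Y35.797 F2228
G01 X171.904 Y58.325 F2228
M5
G00 X18.921 Y92.201
M3 S606
G01 X36.750 Y73.953 F2228
G01 X57.096 Y55.221 F2228
G01 X70.437 Y37.826 F2228
G01 X67.250 Y23.591 F2228
M5
G00 X75.526 Y104.607
M3 S606
G01 X71.785 Y113.639 F2228
G01 X62.753 Y117.380 F2228
G01 X53.721 Y113.639 F2228
G01 X49.980 Y104.607 F2228
G01 X53.721 Y95.575 F2228
G01 X62.753 Y91.834 F2228
G01 X71.785 Y95.575 F2228
G01 X75.526 Y104.607 F2228
M5
G00 X32.142 Y135.572
M3 S606
G01 X60.957 Y157.818 F2228
G01 X96.316 Y149.160 F2228
G01 X111.593 Y116.116 F2228
G01 X95.283 Y83.570 F2228
G01 X59.669 Y76.030 F2228
G01 X31.568 Y99.173 F2228
G01 X32.142 Y135.572 F2228
M5
G00 X115.104 Y135.963
M3 S606
G01 X109.426 Y149.672 F2228
G01 X95.717 Y155.350 F2228
G01 X82.008 Y149.672 F2228
G01 X76.330 Y135.963 F2228
G01 X82.008 Y122.254 F2228
G01 X95.717 Y116.576 F2228
G01 X109.426 Y122.254 F2228
G01 X115.104 Y135.963 F2228
M5
G00 X23.859 Y117.574
M3 S606
G01 X107.053 Y75.389 F2228
G01 X95.272 Y124.809 F2228
G01 X86.549 Y99.308 F2228
G01 X35.165 Y75.020 F2228
G01 X23.859 Y117.574 F2228
M5
G00 X115.475 Y145.025
M3 S606
G01 X73.108 Y58.638 F2228
M5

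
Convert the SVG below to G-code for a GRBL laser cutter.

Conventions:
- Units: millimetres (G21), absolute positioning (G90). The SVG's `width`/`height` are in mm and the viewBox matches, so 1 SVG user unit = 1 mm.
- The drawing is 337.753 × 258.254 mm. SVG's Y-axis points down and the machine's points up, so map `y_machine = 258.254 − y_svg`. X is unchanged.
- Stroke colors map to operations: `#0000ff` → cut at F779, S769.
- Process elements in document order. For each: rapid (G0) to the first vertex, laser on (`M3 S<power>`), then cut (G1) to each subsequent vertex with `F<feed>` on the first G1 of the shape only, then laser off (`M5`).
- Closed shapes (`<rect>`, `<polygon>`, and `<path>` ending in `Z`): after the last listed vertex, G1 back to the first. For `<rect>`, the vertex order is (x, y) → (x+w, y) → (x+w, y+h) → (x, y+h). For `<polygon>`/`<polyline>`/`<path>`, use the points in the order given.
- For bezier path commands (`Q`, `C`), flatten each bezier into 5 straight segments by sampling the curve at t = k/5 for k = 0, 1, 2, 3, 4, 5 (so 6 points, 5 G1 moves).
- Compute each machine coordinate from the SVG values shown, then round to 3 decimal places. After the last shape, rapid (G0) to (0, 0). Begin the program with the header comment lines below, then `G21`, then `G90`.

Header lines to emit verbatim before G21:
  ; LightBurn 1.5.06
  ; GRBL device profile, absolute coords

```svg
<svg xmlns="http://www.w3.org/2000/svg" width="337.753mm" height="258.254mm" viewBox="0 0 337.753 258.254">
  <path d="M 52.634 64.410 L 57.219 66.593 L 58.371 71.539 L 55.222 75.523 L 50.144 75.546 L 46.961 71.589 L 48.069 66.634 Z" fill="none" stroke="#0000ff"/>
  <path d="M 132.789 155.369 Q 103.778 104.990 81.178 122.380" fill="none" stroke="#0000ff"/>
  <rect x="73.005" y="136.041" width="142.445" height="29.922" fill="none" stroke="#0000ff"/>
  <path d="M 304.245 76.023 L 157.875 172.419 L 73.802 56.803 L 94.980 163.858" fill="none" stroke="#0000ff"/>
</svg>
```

; LightBurn 1.5.06
; GRBL device profile, absolute coords
G21
G90
G0 X52.634 Y193.844
M3 S769
G1 X57.219 Y191.661 F779
G1 X58.371 Y186.715
G1 X55.222 Y182.731
G1 X50.144 Y182.708
G1 X46.961 Y186.665
G1 X48.069 Y191.620
G1 X52.634 Y193.844
M5
G0 X132.789 Y102.885
M3 S769
G1 X121.441 Y120.326 F779
G1 X110.606 Y132.345
G1 X100.284 Y138.943
G1 X90.474 Y140.119
G1 X81.178 Y135.874
M5
G0 X73.005 Y122.213
M3 S769
G1 X215.450 Y122.213 F779
G1 X215.450 Y92.291
G1 X73.005 Y92.291
G1 X73.005 Y122.213
M5
G0 X304.245 Y182.231
M3 S769
G1 X157.875 Y85.835 F779
G1 X73.802 Y201.451
G1 X94.980 Y94.396
M5
G0 X0.000 Y0.000

1 u = 1 mm; y_m = 258.254 − y.

[1] `<path>` regular polygon, #0000ff→cut S769 F779: (52.634,193.844) → (57.219,191.661) → (58.371,186.715) → (55.222,182.731) → (50.144,182.708) → (46.961,186.665) → (48.069,191.620) → (52.634,193.844) (closed)

[2] `<path>` quadratic bezier, #0000ff→cut S769 F779: (132.789,102.885) → (121.441,120.326) → (110.606,132.345) → (100.284,138.943) → (90.474,140.119) → (81.178,135.874)

[3] `<rect>` rectangle, #0000ff→cut S769 F779: (73.005,122.213) → (215.450,122.213) → (215.450,92.291) → (73.005,92.291) → (73.005,122.213) (closed)

[4] `<path>` open polyline, #0000ff→cut S769 F779: (304.245,182.231) → (157.875,85.835) → (73.802,201.451) → (94.980,94.396)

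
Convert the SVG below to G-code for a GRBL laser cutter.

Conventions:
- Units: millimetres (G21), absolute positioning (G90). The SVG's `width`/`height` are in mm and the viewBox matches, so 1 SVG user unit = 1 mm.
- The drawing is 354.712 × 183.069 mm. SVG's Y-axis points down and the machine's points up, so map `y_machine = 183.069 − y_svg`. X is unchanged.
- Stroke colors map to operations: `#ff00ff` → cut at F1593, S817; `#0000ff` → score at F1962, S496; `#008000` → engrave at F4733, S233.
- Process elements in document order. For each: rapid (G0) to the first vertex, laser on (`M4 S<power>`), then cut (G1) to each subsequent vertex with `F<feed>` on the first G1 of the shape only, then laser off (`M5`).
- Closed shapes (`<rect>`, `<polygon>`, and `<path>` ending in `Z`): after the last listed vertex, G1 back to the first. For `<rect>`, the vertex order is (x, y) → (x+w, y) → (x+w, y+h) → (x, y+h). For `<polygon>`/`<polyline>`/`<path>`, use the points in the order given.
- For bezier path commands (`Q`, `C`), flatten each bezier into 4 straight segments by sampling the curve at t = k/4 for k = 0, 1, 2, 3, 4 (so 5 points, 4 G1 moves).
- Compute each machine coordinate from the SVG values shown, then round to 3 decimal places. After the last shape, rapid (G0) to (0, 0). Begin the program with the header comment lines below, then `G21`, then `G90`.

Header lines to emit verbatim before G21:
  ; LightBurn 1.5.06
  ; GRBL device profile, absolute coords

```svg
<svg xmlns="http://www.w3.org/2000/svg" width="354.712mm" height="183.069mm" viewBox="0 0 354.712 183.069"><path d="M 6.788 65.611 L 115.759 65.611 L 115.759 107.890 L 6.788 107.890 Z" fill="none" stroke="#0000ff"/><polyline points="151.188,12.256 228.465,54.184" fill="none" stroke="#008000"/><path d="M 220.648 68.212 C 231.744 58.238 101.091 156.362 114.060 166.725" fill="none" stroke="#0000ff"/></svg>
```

; LightBurn 1.5.06
; GRBL device profile, absolute coords
G21
G90
G0 X6.788 Y117.458
M4 S496
G1 X115.759 Y117.458 F1962
G1 X115.759 Y75.179
G1 X6.788 Y75.179
G1 X6.788 Y117.458
M5
G0 X151.188 Y170.813
M4 S233
G1 X228.465 Y128.885 F4733
M5
G0 X220.648 Y114.857
M4 S496
G1 X206.851 Y105.129 F1962
G1 X166.652 Y73.227
G1 X126.803 Y37.511
G1 X114.060 Y16.344
M5
G0 X0.000 Y0.000

viewBox `0 0 354.712 183.069` with mm width/height → 1 unit = 1 mm. Flip: y_m = 183.069 − y_svg.

**Shape 1** — `<path>` rectangle, stroke `#0000ff` → score (S496, F1962). Machine vertices: (6.788,117.458) → (115.759,117.458) → (115.759,75.179) → (6.788,75.179) → (6.788,117.458). Closed: final G1 returns to the first vertex.

**Shape 2** — `<polyline>` line segment, stroke `#008000` → engrave (S233, F4733). Machine vertices: (151.188,170.813) → (228.465,128.885). Open path.

**Shape 3** — `<path>` cubic bezier, stroke `#0000ff` → score (S496, F1962). Control points (SVG): P0=(220.648,68.212), P1=(231.744,58.238), P2=(101.091,156.362), P3=(114.060,166.725); sampled at t=k/4. Machine vertices: (220.648,114.857) → (206.851,105.129) → (166.652,73.227) → (126.803,37.511) → (114.060,16.344). Open path.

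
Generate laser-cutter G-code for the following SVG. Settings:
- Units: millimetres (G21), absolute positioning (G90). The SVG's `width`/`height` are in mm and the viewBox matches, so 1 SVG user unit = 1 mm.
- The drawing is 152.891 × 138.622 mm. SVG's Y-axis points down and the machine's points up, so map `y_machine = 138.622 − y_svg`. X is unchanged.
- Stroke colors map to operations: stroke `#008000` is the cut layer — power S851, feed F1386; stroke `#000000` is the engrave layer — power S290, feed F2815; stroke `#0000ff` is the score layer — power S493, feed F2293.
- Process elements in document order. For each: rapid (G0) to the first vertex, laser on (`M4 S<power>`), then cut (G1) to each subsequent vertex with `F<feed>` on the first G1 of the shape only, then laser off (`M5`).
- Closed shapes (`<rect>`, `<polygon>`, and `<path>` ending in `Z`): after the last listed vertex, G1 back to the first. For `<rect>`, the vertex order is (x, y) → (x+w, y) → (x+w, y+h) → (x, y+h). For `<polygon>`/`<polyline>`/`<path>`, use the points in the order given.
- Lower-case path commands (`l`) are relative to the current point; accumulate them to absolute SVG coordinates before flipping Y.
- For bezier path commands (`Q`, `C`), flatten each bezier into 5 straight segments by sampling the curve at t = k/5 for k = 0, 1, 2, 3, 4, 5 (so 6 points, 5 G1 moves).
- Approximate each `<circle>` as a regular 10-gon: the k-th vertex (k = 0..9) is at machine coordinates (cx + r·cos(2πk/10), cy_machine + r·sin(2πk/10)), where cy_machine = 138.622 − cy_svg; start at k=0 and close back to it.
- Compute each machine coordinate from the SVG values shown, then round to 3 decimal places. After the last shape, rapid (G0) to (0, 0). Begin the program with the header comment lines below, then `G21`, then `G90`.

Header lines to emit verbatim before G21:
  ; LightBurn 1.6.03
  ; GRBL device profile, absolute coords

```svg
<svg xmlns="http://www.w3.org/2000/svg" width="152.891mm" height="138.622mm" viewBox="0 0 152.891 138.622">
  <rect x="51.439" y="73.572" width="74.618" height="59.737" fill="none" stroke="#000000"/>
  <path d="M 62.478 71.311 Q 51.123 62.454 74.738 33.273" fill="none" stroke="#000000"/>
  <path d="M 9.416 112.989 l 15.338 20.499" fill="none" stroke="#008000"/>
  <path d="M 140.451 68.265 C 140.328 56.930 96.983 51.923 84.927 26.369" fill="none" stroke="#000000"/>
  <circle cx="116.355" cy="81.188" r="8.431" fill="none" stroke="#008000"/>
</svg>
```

Since the viewBox matches the mm dimensions, user units are millimetres directly. The only transform is the Y-flip y_m = 138.622 − y_svg.

Shape 1 is a rectangle drawn with `<rect>`. Its stroke #000000 means engrave at S290, F2815. After flipping Y the toolpath is (51.439,65.050) → (126.057,65.050) → (126.057,5.313) → (51.439,5.313) → (51.439,65.050), returning to the start.

Shape 2 is a quadratic bezier drawn with `<path>`. Its stroke #000000 means engrave at S290, F2815. After flipping Y the toolpath is (62.478,67.311) → (59.335,71.667) → (58.989,77.648) → (61.441,85.256) → (66.691,94.490) → (74.738,105.349).

Shape 3 is a line segment drawn with `<path>`. Its stroke #008000 means cut at S851, F1386. After flipping Y the toolpath is (9.416,25.633) → (24.754,5.134).

Shape 4 is a cubic bezier drawn with `<path>`. Its stroke #000000 means engrave at S290, F2815. After flipping Y the toolpath is (140.451,70.357) → (135.787,76.614) → (124.326,82.642) → (109.644,89.731) → (95.319,99.171) → (84.927,112.253).

Shape 5 is a circle drawn with `<circle>`. Its stroke #008000 means cut at S851, F1386. After flipping Y the toolpath is (124.786,57.434) → (123.176,62.390) → (118.960,65.452) → (113.750,65.452) → (109.534,62.390) → (107.924,57.434) → (109.534,52.478) → (113.750,49.416) → (118.960,49.416) → (123.176,52.478) → (124.786,57.434), returning to the start.

; LightBurn 1.6.03
; GRBL device profile, absolute coords
G21
G90
G0 X51.439 Y65.050
M4 S290
G1 X126.057 Y65.050 F2815
G1 X126.057 Y5.313
G1 X51.439 Y5.313
G1 X51.439 Y65.050
M5
G0 X62.478 Y67.311
M4 S290
G1 X59.335 Y71.667 F2815
G1 X58.989 Y77.648
G1 X61.441 Y85.256
G1 X66.691 Y94.490
G1 X74.738 Y105.349
M5
G0 X9.416 Y25.633
M4 S851
G1 X24.754 Y5.134 F1386
M5
G0 X140.451 Y70.357
M4 S290
G1 X135.787 Y76.614 F2815
G1 X124.326 Y82.642
G1 X109.644 Y89.731
G1 X95.319 Y99.171
G1 X84.927 Y112.253
M5
G0 X124.786 Y57.434
M4 S851
G1 X123.176 Y62.390 F1386
G1 X118.960 Y65.452
G1 X113.750 Y65.452
G1 X109.534 Y62.390
G1 X107.924 Y57.434
G1 X109.534 Y52.478
G1 X113.750 Y49.416
G1 X118.960 Y49.416
G1 X123.176 Y52.478
G1 X124.786 Y57.434
M5
G0 X0.000 Y0.000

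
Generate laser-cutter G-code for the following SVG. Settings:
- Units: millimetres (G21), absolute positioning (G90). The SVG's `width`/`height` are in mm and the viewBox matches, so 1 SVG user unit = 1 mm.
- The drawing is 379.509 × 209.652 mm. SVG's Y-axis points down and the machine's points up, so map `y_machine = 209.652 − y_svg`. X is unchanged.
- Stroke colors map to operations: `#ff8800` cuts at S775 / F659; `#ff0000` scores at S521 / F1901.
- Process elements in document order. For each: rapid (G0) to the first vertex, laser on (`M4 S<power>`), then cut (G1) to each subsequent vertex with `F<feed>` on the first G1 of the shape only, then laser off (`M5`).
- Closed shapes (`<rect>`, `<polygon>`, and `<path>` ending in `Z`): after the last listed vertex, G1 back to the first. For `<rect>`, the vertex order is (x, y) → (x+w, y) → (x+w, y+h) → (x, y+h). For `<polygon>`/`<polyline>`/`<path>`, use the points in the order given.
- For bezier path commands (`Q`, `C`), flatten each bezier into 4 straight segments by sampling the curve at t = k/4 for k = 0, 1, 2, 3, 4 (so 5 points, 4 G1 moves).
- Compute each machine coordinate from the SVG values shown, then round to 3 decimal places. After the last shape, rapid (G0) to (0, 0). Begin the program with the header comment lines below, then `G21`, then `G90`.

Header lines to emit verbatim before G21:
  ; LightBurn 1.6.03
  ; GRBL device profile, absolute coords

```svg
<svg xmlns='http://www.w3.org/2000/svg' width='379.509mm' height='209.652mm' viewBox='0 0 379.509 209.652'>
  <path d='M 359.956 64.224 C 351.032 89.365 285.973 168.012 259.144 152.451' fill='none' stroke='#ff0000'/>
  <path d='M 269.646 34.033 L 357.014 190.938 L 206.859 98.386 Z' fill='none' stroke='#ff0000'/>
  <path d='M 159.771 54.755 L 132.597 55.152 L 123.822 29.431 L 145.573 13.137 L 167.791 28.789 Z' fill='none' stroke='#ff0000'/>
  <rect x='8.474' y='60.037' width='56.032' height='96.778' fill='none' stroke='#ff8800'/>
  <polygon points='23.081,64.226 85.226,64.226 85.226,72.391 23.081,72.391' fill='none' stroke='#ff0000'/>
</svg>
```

; LightBurn 1.6.03
; GRBL device profile, absolute coords
G21
G90
G0 X359.956 Y145.428
M4 S521
G1 X344.212 Y118.848 F1901
G1 X316.264 Y86.051
G1 X284.959 Y60.886
G1 X259.144 Y57.201
M5
G0 X269.646 Y175.619
M4 S521
G1 X357.014 Y18.714 F1901
G1 X206.859 Y111.266
G1 X269.646 Y175.619
M5
G0 X159.771 Y154.897
M4 S521
G1 X132.597 Y154.500 F1901
G1 X123.822 Y180.221
G1 X145.573 Y196.515
G1 X167.791 Y180.863
G1 X159.771 Y154.897
M5
G0 X8.474 Y149.615
M4 S775
G1 X64.506 Y149.615 F659
G1 X64.506 Y52.837
G1 X8.474 Y52.837
G1 X8.474 Y149.615
M5
G0 X23.081 Y145.426
M4 S521
G1 X85.226 Y145.426 F1901
G1 X85.226 Y137.261
G1 X23.081 Y137.261
G1 X23.081 Y145.426
M5
G0 X0.000 Y0.000

Since the viewBox matches the mm dimensions, user units are millimetres directly. The only transform is the Y-flip y_m = 209.652 − y_svg.

Shape 1 is a cubic bezier drawn with `<path>`. Its stroke #ff0000 means score at S521, F1901. After flipping Y the toolpath is (359.956,145.428) → (344.212,118.848) → (316.264,86.051) → (284.959,60.886) → (259.144,57.201).

Shape 2 is a closed polygon drawn with `<path>`. Its stroke #ff0000 means score at S521, F1901. After flipping Y the toolpath is (269.646,175.619) → (357.014,18.714) → (206.859,111.266) → (269.646,175.619), returning to the start.

Shape 3 is a regular polygon drawn with `<path>`. Its stroke #ff0000 means score at S521, F1901. After flipping Y the toolpath is (159.771,154.897) → (132.597,154.500) → (123.822,180.221) → (145.573,196.515) → (167.791,180.863) → (159.771,154.897), returning to the start.

Shape 4 is a rectangle drawn with `<rect>`. Its stroke #ff8800 means cut at S775, F659. After flipping Y the toolpath is (8.474,149.615) → (64.506,149.615) → (64.506,52.837) → (8.474,52.837) → (8.474,149.615), returning to the start.

Shape 5 is a rectangle drawn with `<polygon>`. Its stroke #ff0000 means score at S521, F1901. After flipping Y the toolpath is (23.081,145.426) → (85.226,145.426) → (85.226,137.261) → (23.081,137.261) → (23.081,145.426), returning to the start.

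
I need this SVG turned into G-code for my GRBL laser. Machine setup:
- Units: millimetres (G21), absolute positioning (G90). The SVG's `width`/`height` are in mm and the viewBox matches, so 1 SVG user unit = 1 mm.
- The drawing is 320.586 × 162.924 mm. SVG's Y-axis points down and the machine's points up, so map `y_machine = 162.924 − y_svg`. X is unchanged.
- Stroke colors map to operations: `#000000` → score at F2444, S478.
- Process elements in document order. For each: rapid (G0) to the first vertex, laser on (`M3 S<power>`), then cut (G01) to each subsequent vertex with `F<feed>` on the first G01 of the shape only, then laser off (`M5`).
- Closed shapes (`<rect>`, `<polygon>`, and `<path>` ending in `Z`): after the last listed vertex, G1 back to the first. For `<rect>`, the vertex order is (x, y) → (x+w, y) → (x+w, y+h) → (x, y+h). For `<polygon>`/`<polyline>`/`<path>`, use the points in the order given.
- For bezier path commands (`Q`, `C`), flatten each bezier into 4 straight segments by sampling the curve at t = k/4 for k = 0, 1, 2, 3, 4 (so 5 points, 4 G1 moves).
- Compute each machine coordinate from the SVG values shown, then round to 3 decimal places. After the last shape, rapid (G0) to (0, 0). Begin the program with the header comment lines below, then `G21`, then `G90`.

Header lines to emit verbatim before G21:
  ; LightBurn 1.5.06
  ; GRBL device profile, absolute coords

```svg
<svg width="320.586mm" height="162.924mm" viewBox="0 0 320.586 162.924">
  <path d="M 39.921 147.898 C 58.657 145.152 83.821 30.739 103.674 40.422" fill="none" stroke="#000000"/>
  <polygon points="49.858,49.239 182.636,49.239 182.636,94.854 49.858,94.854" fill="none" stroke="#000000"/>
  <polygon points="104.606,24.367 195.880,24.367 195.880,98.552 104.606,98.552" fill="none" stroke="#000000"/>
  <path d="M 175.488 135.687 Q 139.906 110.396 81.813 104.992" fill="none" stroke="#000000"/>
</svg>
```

viewBox `0 0 320.586 162.924` with mm width/height → 1 unit = 1 mm. Flip: y_m = 162.924 − y_svg.

**Shape 1** — `<path>` cubic bezier, stroke `#000000` → score (S478, F2444). Control points (SVG): P0=(39.921,147.898), P1=(58.657,145.152), P2=(83.821,30.739), P3=(103.674,40.422); sampled at t=k/4. Machine vertices: (39.921,15.026) → (54.995,34.339) → (71.379,73.425) → (87.972,110.180) → (103.674,122.502). Open path.

**Shape 2** — `<polygon>` rectangle, stroke `#000000` → score (S478, F2444). Machine vertices: (49.858,113.685) → (182.636,113.685) → (182.636,68.070) → (49.858,68.070) → (49.858,113.685). Closed: final G1 returns to the first vertex.

**Shape 3** — `<polygon>` rectangle, stroke `#000000` → score (S478, F2444). Machine vertices: (104.606,138.557) → (195.880,138.557) → (195.880,64.372) → (104.606,64.372) → (104.606,138.557). Closed: final G1 returns to the first vertex.

**Shape 4** — `<path>` quadratic bezier, stroke `#000000` → score (S478, F2444). Control points (SVG): P0=(175.488,135.687), P1=(139.906,110.396), P2=(81.813,104.992); sampled at t=k/4. Machine vertices: (175.488,27.237) → (156.290,38.640) → (134.278,47.556) → (109.453,53.987) → (81.813,57.932). Open path.

; LightBurn 1.5.06
; GRBL device profile, absolute coords
G21
G90
G0 X39.921 Y15.026
M3 S478
G01 X54.995 Y34.339 F2444
G01 X71.379 Y73.425
G01 X87.972 Y110.180
G01 X103.674 Y122.502
M5
G0 X49.858 Y113.685
M3 S478
G01 X182.636 Y113.685 F2444
G01 X182.636 Y68.070
G01 X49.858 Y68.070
G01 X49.858 Y113.685
M5
G0 X104.606 Y138.557
M3 S478
G01 X195.880 Y138.557 F2444
G01 X195.880 Y64.372
G01 X104.606 Y64.372
G01 X104.606 Y138.557
M5
G0 X175.488 Y27.237
M3 S478
G01 X156.290 Y38.640 F2444
G01 X134.278 Y47.556
G01 X109.453 Y53.987
G01 X81.813 Y57.932
M5
G0 X0.000 Y0.000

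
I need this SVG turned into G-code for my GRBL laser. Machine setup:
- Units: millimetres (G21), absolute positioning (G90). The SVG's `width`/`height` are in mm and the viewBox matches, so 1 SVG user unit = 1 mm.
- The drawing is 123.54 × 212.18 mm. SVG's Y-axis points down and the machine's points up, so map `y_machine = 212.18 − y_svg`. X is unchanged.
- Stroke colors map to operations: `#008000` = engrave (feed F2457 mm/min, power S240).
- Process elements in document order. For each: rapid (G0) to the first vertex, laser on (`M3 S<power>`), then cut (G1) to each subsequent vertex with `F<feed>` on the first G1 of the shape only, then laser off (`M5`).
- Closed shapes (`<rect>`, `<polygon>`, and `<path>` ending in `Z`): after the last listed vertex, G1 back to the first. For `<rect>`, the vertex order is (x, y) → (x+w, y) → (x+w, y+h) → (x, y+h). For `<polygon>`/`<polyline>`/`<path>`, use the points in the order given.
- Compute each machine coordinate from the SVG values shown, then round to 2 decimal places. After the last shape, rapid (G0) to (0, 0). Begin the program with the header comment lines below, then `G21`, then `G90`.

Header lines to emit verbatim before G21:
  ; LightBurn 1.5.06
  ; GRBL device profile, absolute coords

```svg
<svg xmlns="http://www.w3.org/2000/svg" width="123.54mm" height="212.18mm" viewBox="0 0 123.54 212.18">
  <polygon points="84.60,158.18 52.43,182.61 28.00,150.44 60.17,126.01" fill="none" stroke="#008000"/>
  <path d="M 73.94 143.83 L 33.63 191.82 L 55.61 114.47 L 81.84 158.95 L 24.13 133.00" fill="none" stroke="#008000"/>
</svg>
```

; LightBurn 1.5.06
; GRBL device profile, absolute coords
G21
G90
G0 X84.60 Y54.00
M3 S240
G1 X52.43 Y29.57 F2457
G1 X28.00 Y61.74
G1 X60.17 Y86.17
G1 X84.60 Y54.00
M5
G0 X73.94 Y68.35
M3 S240
G1 X33.63 Y20.36 F2457
G1 X55.61 Y97.71
G1 X81.84 Y53.23
G1 X24.13 Y79.18
M5
G0 X0.00 Y0.00

viewBox `0 0 123.54 212.18` with mm width/height → 1 unit = 1 mm. Flip: y_m = 212.18 − y_svg.

**Shape 1** — `<polygon>` regular polygon, stroke `#008000` → engrave (S240, F2457). Machine vertices: (84.60,54.00) → (52.43,29.57) → (28.00,61.74) → (60.17,86.17) → (84.60,54.00). Closed: final G1 returns to the first vertex.

**Shape 2** — `<path>` open polyline, stroke `#008000` → engrave (S240, F2457). Machine vertices: (73.94,68.35) → (33.63,20.36) → (55.61,97.71) → (81.84,53.23) → (24.13,79.18). Open path.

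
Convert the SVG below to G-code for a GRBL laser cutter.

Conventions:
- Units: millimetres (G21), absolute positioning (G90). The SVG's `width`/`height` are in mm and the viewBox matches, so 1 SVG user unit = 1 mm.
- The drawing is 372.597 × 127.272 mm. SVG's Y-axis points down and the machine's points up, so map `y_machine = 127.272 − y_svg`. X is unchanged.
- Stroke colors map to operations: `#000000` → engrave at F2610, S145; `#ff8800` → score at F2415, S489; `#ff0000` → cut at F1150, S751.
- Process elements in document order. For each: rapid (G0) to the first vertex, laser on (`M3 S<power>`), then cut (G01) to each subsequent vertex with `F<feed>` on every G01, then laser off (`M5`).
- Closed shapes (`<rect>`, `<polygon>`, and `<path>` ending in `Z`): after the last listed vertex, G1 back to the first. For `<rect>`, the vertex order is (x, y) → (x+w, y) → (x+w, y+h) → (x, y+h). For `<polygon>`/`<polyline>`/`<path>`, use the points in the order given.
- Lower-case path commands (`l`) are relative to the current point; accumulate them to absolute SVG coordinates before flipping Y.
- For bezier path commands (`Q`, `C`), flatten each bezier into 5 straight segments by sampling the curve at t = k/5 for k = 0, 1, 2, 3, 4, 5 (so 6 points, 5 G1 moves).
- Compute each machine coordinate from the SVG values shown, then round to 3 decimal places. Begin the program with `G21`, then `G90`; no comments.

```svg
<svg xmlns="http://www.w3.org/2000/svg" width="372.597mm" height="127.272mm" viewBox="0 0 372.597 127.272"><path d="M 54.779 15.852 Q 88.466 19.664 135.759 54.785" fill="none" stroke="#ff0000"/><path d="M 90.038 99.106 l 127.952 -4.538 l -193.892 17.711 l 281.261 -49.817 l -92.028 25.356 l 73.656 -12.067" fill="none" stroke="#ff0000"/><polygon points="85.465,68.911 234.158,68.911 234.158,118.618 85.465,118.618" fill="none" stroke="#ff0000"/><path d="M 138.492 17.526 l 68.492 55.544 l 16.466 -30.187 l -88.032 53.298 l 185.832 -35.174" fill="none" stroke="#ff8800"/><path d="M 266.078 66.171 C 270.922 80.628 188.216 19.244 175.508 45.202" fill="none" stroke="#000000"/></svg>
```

G21
G90
G0 X54.779 Y111.420
M3 S751
G01 X68.798 Y108.643 F1150
G01 X83.906 Y103.361 F1150
G01 X100.102 Y95.574 F1150
G01 X117.386 Y85.283 F1150
G01 X135.759 Y72.487 F1150
M5
G0 X90.038 Y28.166
M3 S751
G01 X217.990 Y32.704 F1150
G01 X24.098 Y14.993 F1150
G01 X305.359 Y64.810 F1150
G01 X213.331 Y39.454 F1150
G01 X286.987 Y51.521 F1150
M5
G0 X85.465 Y58.361
M3 S751
G01 X234.158 Y58.361 F1150
G01 X234.158 Y8.654 F1150
G01 X85.465 Y8.654 F1150
G01 X85.465 Y58.361 F1150
M5
G0 X138.492 Y109.746
M3 S489
G01 X206.984 Y54.202 F2415
G01 X223.450 Y84.389 F2415
G01 X135.418 Y31.091 F2415
G01 X321.250 Y66.265 F2415
M5
G0 X266.078 Y61.101
M3 S145
G01 X259.739 Y60.222 F2610
G01 X239.950 Y69.713 F2610
G01 X214.274 Y81.739 F2610
G01 X190.272 Y88.469 F2610
G01 X175.508 Y82.070 F2610
M5

1 u = 1 mm; y_m = 127.272 − y.

[1] `<path>` quadratic bezier, #ff0000→cut S751 F1150: (54.779,111.420) → (68.798,108.643) → (83.906,103.361) → (100.102,95.574) → (117.386,85.283) → (135.759,72.487)

[2] `<path>` open polyline, #ff0000→cut S751 F1150: (90.038,28.166) → (217.990,32.704) → (24.098,14.993) → (305.359,64.810) → (213.331,39.454) → (286.987,51.521)

[3] `<polygon>` rectangle, #ff0000→cut S751 F1150: (85.465,58.361) → (234.158,58.361) → (234.158,8.654) → (85.465,8.654) → (85.465,58.361) (closed)

[4] `<path>` open polyline, #ff8800→score S489 F2415: (138.492,109.746) → (206.984,54.202) → (223.450,84.389) → (135.418,31.091) → (321.250,66.265)

[5] `<path>` cubic bezier, #000000→engrave S145 F2610: (266.078,61.101) → (259.739,60.222) → (239.950,69.713) → (214.274,81.739) → (190.272,88.469) → (175.508,82.070)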